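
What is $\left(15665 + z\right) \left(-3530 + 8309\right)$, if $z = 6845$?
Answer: $107575290$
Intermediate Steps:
$\left(15665 + z\right) \left(-3530 + 8309\right) = \left(15665 + 6845\right) \left(-3530 + 8309\right) = 22510 \cdot 4779 = 107575290$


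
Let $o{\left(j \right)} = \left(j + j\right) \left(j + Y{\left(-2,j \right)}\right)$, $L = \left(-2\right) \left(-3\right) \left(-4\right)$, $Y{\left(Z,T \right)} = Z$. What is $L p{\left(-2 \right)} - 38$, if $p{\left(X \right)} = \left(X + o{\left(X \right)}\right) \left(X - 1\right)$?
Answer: $970$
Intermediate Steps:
$L = -24$ ($L = 6 \left(-4\right) = -24$)
$o{\left(j \right)} = 2 j \left(-2 + j\right)$ ($o{\left(j \right)} = \left(j + j\right) \left(j - 2\right) = 2 j \left(-2 + j\right)$)
$p{\left(X \right)} = \left(-1 + X\right) \left(X + 2 X \left(-2 + X\right)\right)$ ($p{\left(X \right)} = \left(X + 2 X \left(-2 + X\right)\right) \left(X - 1\right) = \left(X + 2 X \left(-2 + X\right)\right) \left(-1 + X\right) = \left(-1 + X\right) \left(X + 2 X \left(-2 + X\right)\right)$)
$L p{\left(-2 \right)} - 38 = - 24 \left(- 2 \left(3 - -2 + 2 \left(-2\right) \left(-2 - 2\right)\right)\right) - 38 = - 24 \left(- 2 \left(3 + 2 + 2 \left(-2\right) \left(-4\right)\right)\right) - 38 = - 24 \left(- 2 \left(3 + 2 + 16\right)\right) - 38 = - 24 \left(\left(-2\right) 21\right) - 38 = \left(-24\right) \left(-42\right) - 38 = 1008 - 38 = 970$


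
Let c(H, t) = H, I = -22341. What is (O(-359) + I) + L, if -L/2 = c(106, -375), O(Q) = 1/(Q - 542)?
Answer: -20320254/901 ≈ -22553.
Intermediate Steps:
O(Q) = 1/(-542 + Q)
L = -212 (L = -2*106 = -212)
(O(-359) + I) + L = (1/(-542 - 359) - 22341) - 212 = (1/(-901) - 22341) - 212 = (-1/901 - 22341) - 212 = -20129242/901 - 212 = -20320254/901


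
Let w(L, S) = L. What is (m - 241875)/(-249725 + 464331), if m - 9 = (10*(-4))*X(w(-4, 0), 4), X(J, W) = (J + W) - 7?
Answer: -120793/107303 ≈ -1.1257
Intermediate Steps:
X(J, W) = -7 + J + W
m = 289 (m = 9 + (10*(-4))*(-7 - 4 + 4) = 9 - 40*(-7) = 9 + 280 = 289)
(m - 241875)/(-249725 + 464331) = (289 - 241875)/(-249725 + 464331) = -241586/214606 = -241586*1/214606 = -120793/107303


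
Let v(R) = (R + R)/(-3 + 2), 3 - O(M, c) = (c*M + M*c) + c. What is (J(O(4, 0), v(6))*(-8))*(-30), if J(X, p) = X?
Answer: 720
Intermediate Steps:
O(M, c) = 3 - c - 2*M*c (O(M, c) = 3 - ((c*M + M*c) + c) = 3 - ((M*c + M*c) + c) = 3 - (2*M*c + c) = 3 - (c + 2*M*c) = 3 + (-c - 2*M*c) = 3 - c - 2*M*c)
v(R) = -2*R (v(R) = (2*R)/(-1) = (2*R)*(-1) = -2*R)
(J(O(4, 0), v(6))*(-8))*(-30) = ((3 - 1*0 - 2*4*0)*(-8))*(-30) = ((3 + 0 + 0)*(-8))*(-30) = (3*(-8))*(-30) = -24*(-30) = 720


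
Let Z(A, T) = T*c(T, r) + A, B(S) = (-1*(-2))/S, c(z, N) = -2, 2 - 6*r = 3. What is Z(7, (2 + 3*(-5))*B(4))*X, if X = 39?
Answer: 780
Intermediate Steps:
r = -⅙ (r = ⅓ - ⅙*3 = ⅓ - ½ = -⅙ ≈ -0.16667)
B(S) = 2/S
Z(A, T) = A - 2*T (Z(A, T) = T*(-2) + A = -2*T + A = A - 2*T)
Z(7, (2 + 3*(-5))*B(4))*X = (7 - 2*(2 + 3*(-5))*2/4)*39 = (7 - 2*(2 - 15)*2*(¼))*39 = (7 - (-26)/2)*39 = (7 - 2*(-13/2))*39 = (7 + 13)*39 = 20*39 = 780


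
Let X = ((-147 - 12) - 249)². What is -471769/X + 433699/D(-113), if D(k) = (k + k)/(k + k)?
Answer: 72194798567/166464 ≈ 4.3370e+5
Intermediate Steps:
D(k) = 1 (D(k) = (2*k)/((2*k)) = (2*k)*(1/(2*k)) = 1)
X = 166464 (X = (-159 - 249)² = (-408)² = 166464)
-471769/X + 433699/D(-113) = -471769/166464 + 433699/1 = -471769*1/166464 + 433699*1 = -471769/166464 + 433699 = 72194798567/166464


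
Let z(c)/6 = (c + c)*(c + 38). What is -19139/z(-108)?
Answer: -19139/90720 ≈ -0.21097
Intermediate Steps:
z(c) = 12*c*(38 + c) (z(c) = 6*((c + c)*(c + 38)) = 6*((2*c)*(38 + c)) = 6*(2*c*(38 + c)) = 12*c*(38 + c))
-19139/z(-108) = -19139*(-1/(1296*(38 - 108))) = -19139/(12*(-108)*(-70)) = -19139/90720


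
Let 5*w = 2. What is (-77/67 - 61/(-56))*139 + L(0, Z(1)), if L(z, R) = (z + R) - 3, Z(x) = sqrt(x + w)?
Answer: -42531/3752 + sqrt(35)/5 ≈ -10.152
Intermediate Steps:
w = 2/5 (w = (1/5)*2 = 2/5 ≈ 0.40000)
Z(x) = sqrt(2/5 + x) (Z(x) = sqrt(x + 2/5) = sqrt(2/5 + x))
L(z, R) = -3 + R + z (L(z, R) = (R + z) - 3 = -3 + R + z)
(-77/67 - 61/(-56))*139 + L(0, Z(1)) = (-77/67 - 61/(-56))*139 + (-3 + sqrt(10 + 25*1)/5 + 0) = (-77*1/67 - 61*(-1/56))*139 + (-3 + sqrt(10 + 25)/5 + 0) = (-77/67 + 61/56)*139 + (-3 + sqrt(35)/5 + 0) = -225/3752*139 + (-3 + sqrt(35)/5) = -31275/3752 + (-3 + sqrt(35)/5) = -42531/3752 + sqrt(35)/5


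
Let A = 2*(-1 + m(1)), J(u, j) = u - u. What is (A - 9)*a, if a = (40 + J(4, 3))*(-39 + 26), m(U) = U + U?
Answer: 3640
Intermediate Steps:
J(u, j) = 0
m(U) = 2*U
a = -520 (a = (40 + 0)*(-39 + 26) = 40*(-13) = -520)
A = 2 (A = 2*(-1 + 2*1) = 2*(-1 + 2) = 2*1 = 2)
(A - 9)*a = (2 - 9)*(-520) = -7*(-520) = 3640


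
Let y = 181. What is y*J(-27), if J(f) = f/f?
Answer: 181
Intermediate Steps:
J(f) = 1
y*J(-27) = 181*1 = 181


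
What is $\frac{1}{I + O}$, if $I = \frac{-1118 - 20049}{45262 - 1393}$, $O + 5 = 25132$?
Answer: $\frac{43869}{1102275196} \approx 3.9799 \cdot 10^{-5}$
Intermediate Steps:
$O = 25127$ ($O = -5 + 25132 = 25127$)
$I = - \frac{21167}{43869}$ ($I = - \frac{21167}{45262 + \left(-4100 + 2707\right)} = - \frac{21167}{45262 - 1393} = - \frac{21167}{43869} \approx -0.4825$)
$\frac{1}{I + O} = \frac{1}{- \frac{21167}{43869} + 25127} = \frac{1}{\frac{1102275196}{43869}} = \frac{43869}{1102275196}$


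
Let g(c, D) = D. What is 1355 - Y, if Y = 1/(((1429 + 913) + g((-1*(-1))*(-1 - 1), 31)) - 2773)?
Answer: 542001/400 ≈ 1355.0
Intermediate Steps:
Y = -1/400 (Y = 1/(((1429 + 913) + 31) - 2773) = 1/((2342 + 31) - 2773) = 1/(2373 - 2773) = 1/(-400) = -1/400 ≈ -0.0025000)
1355 - Y = 1355 - 1*(-1/400) = 1355 + 1/400 = 542001/400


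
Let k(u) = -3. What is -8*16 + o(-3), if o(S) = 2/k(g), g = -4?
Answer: -386/3 ≈ -128.67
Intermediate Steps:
o(S) = -⅔ (o(S) = 2/(-3) = 2*(-⅓) = -⅔)
-8*16 + o(-3) = -8*16 - ⅔ = -128 - ⅔ = -386/3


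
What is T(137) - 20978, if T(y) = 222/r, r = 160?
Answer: -1678129/80 ≈ -20977.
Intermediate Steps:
T(y) = 111/80 (T(y) = 222/160 = 222*(1/160) = 111/80)
T(137) - 20978 = 111/80 - 20978 = -1678129/80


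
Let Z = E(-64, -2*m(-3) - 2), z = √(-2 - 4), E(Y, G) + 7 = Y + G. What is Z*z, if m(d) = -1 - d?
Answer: -77*I*√6 ≈ -188.61*I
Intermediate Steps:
E(Y, G) = -7 + G + Y (E(Y, G) = -7 + (Y + G) = -7 + (G + Y) = -7 + G + Y)
z = I*√6 (z = √(-6) = I*√6 ≈ 2.4495*I)
Z = -77 (Z = -7 + (-2*(-1 - 1*(-3)) - 2) - 64 = -7 + (-2*(-1 + 3) - 2) - 64 = -7 + (-2*2 - 2) - 64 = -7 + (-4 - 2) - 64 = -7 - 6 - 64 = -77)
Z*z = -77*I*√6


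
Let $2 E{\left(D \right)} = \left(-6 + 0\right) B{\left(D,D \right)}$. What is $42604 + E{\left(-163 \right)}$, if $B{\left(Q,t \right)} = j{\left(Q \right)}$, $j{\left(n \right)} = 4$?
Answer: $42592$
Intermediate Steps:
$B{\left(Q,t \right)} = 4$
$E{\left(D \right)} = -12$ ($E{\left(D \right)} = \frac{\left(-6 + 0\right) 4}{2} = \frac{\left(-6\right) 4}{2} = \frac{1}{2} \left(-24\right) = -12$)
$42604 + E{\left(-163 \right)} = 42604 - 12 = 42592$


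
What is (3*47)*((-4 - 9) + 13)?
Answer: 0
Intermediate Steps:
(3*47)*((-4 - 9) + 13) = 141*(-13 + 13) = 141*0 = 0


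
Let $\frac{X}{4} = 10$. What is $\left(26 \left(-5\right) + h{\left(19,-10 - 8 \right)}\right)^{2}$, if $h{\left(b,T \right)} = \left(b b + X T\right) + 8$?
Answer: $231361$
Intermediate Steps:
$X = 40$ ($X = 4 \cdot 10 = 40$)
$h{\left(b,T \right)} = 8 + b^{2} + 40 T$ ($h{\left(b,T \right)} = \left(b b + 40 T\right) + 8 = \left(b^{2} + 40 T\right) + 8 = 8 + b^{2} + 40 T$)
$\left(26 \left(-5\right) + h{\left(19,-10 - 8 \right)}\right)^{2} = \left(26 \left(-5\right) + \left(8 + 19^{2} + 40 \left(-10 - 8\right)\right)\right)^{2} = \left(-130 + \left(8 + 361 + 40 \left(-18\right)\right)\right)^{2} = \left(-130 + \left(8 + 361 - 720\right)\right)^{2} = \left(-130 - 351\right)^{2} = \left(-481\right)^{2} = 231361$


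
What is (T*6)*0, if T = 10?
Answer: 0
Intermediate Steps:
(T*6)*0 = (10*6)*0 = 60*0 = 0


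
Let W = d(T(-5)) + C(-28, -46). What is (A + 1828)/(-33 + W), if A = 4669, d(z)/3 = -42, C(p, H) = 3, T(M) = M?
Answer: -6497/156 ≈ -41.647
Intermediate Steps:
d(z) = -126 (d(z) = 3*(-42) = -126)
W = -123 (W = -126 + 3 = -123)
(A + 1828)/(-33 + W) = (4669 + 1828)/(-33 - 123) = 6497/(-156) = 6497*(-1/156) = -6497/156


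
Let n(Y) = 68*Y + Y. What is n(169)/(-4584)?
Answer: -3887/1528 ≈ -2.5438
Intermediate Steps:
n(Y) = 69*Y
n(169)/(-4584) = (69*169)/(-4584) = 11661*(-1/4584) = -3887/1528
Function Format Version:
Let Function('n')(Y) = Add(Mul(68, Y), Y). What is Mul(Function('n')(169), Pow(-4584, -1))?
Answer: Rational(-3887, 1528) ≈ -2.5438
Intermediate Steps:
Function('n')(Y) = Mul(69, Y)
Mul(Function('n')(169), Pow(-4584, -1)) = Mul(Mul(69, 169), Pow(-4584, -1)) = Mul(11661, Rational(-1, 4584)) = Rational(-3887, 1528)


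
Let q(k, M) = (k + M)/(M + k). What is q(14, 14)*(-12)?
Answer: -12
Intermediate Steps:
q(k, M) = 1 (q(k, M) = (M + k)/(M + k) = 1)
q(14, 14)*(-12) = 1*(-12) = -12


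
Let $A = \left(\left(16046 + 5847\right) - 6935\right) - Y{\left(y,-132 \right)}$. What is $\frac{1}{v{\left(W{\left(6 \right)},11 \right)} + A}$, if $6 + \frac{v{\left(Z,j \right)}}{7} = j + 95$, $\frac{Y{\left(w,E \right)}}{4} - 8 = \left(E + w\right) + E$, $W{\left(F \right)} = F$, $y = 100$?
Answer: $\frac{1}{16282} \approx 6.1417 \cdot 10^{-5}$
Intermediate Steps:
$Y{\left(w,E \right)} = 32 + 4 w + 8 E$ ($Y{\left(w,E \right)} = 32 + 4 \left(\left(E + w\right) + E\right) = 32 + 4 \left(w + 2 E\right) = 32 + \left(4 w + 8 E\right) = 32 + 4 w + 8 E$)
$v{\left(Z,j \right)} = 623 + 7 j$ ($v{\left(Z,j \right)} = -42 + 7 \left(j + 95\right) = -42 + 7 \left(95 + j\right) = -42 + \left(665 + 7 j\right) = 623 + 7 j$)
$A = 15582$ ($A = \left(\left(16046 + 5847\right) - 6935\right) - \left(32 + 4 \cdot 100 + 8 \left(-132\right)\right) = \left(21893 - 6935\right) - \left(32 + 400 - 1056\right) = 14958 - -624 = 14958 + 624 = 15582$)
$\frac{1}{v{\left(W{\left(6 \right)},11 \right)} + A} = \frac{1}{\left(623 + 7 \cdot 11\right) + 15582} = \frac{1}{\left(623 + 77\right) + 15582} = \frac{1}{700 + 15582} = \frac{1}{16282}$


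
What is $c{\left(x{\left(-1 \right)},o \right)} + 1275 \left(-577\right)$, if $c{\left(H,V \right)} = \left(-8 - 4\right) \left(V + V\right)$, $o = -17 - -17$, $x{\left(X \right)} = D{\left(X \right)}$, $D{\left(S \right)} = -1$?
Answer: $-735675$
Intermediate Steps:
$x{\left(X \right)} = -1$
$o = 0$ ($o = -17 + 17 = 0$)
$c{\left(H,V \right)} = - 24 V$ ($c{\left(H,V \right)} = - 12 \cdot 2 V = - 24 V$)
$c{\left(x{\left(-1 \right)},o \right)} + 1275 \left(-577\right) = \left(-24\right) 0 + 1275 \left(-577\right) = 0 - 735675 = -735675$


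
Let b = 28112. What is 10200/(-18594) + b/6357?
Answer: 8479132/2188927 ≈ 3.8736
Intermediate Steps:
10200/(-18594) + b/6357 = 10200/(-18594) + 28112/6357 = 10200*(-1/18594) + 28112*(1/6357) = -1700/3099 + 28112/6357 = 8479132/2188927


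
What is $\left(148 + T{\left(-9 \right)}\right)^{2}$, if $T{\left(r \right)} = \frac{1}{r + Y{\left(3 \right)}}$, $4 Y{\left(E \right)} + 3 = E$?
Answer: $\frac{1771561}{81} \approx 21871.0$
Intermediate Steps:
$Y{\left(E \right)} = - \frac{3}{4} + \frac{E}{4}$
$T{\left(r \right)} = \frac{1}{r}$ ($T{\left(r \right)} = \frac{1}{r + \left(- \frac{3}{4} + \frac{1}{4} \cdot 3\right)} = \frac{1}{r + \left(- \frac{3}{4} + \frac{3}{4}\right)} = \frac{1}{r + 0} = \frac{1}{r}$)
$\left(148 + T{\left(-9 \right)}\right)^{2} = \left(148 + \frac{1}{-9}\right)^{2} = \left(148 - \frac{1}{9}\right)^{2} = \left(\frac{1331}{9}\right)^{2} = \frac{1771561}{81}$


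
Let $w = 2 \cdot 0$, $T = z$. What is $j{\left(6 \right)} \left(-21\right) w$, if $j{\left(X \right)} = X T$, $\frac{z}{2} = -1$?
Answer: $0$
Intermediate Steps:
$z = -2$ ($z = 2 \left(-1\right) = -2$)
$T = -2$
$j{\left(X \right)} = - 2 X$ ($j{\left(X \right)} = X \left(-2\right) = - 2 X$)
$w = 0$
$j{\left(6 \right)} \left(-21\right) w = \left(-2\right) 6 \left(-21\right) 0 = \left(-12\right) \left(-21\right) 0 = 252 \cdot 0 = 0$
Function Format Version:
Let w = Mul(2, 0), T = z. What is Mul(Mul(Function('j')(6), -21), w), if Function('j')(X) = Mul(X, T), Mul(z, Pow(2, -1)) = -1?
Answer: 0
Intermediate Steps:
z = -2 (z = Mul(2, -1) = -2)
T = -2
Function('j')(X) = Mul(-2, X) (Function('j')(X) = Mul(X, -2) = Mul(-2, X))
w = 0
Mul(Mul(Function('j')(6), -21), w) = Mul(Mul(Mul(-2, 6), -21), 0) = Mul(Mul(-12, -21), 0) = Mul(252, 0) = 0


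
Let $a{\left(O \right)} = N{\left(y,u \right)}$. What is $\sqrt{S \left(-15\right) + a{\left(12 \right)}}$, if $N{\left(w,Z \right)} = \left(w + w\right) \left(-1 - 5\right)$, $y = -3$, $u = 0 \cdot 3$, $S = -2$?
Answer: $\sqrt{66} \approx 8.124$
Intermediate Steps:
$u = 0$
$N{\left(w,Z \right)} = - 12 w$ ($N{\left(w,Z \right)} = 2 w \left(-6\right) = - 12 w$)
$a{\left(O \right)} = 36$ ($a{\left(O \right)} = \left(-12\right) \left(-3\right) = 36$)
$\sqrt{S \left(-15\right) + a{\left(12 \right)}} = \sqrt{\left(-2\right) \left(-15\right) + 36} = \sqrt{30 + 36} = \sqrt{66}$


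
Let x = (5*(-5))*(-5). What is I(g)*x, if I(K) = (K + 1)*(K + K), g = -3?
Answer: 1500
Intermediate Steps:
I(K) = 2*K*(1 + K) (I(K) = (1 + K)*(2*K) = 2*K*(1 + K))
x = 125 (x = -25*(-5) = 125)
I(g)*x = (2*(-3)*(1 - 3))*125 = (2*(-3)*(-2))*125 = 12*125 = 1500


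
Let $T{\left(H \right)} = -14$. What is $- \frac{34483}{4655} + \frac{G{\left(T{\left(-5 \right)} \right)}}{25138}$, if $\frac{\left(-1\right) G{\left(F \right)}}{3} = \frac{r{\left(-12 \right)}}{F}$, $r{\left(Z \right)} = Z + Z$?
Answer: $- \frac{433428797}{58508695} \approx -7.4079$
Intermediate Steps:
$r{\left(Z \right)} = 2 Z$
$G{\left(F \right)} = \frac{72}{F}$ ($G{\left(F \right)} = - 3 \frac{2 \left(-12\right)}{F} = - 3 \left(- \frac{24}{F}\right) = \frac{72}{F}$)
$- \frac{34483}{4655} + \frac{G{\left(T{\left(-5 \right)} \right)}}{25138} = - \frac{34483}{4655} + \frac{72 \frac{1}{-14}}{25138} = \left(-34483\right) \frac{1}{4655} + 72 \left(- \frac{1}{14}\right) \frac{1}{25138} = - \frac{34483}{4655} - \frac{18}{87983} = - \frac{433428797}{58508695}$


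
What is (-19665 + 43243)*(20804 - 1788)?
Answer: 448359248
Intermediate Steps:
(-19665 + 43243)*(20804 - 1788) = 23578*19016 = 448359248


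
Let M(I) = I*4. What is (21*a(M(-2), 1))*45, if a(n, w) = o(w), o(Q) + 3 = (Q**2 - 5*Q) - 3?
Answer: -9450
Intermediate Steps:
M(I) = 4*I
o(Q) = -6 + Q**2 - 5*Q (o(Q) = -3 + ((Q**2 - 5*Q) - 3) = -3 + (-3 + Q**2 - 5*Q) = -6 + Q**2 - 5*Q)
a(n, w) = -6 + w**2 - 5*w
(21*a(M(-2), 1))*45 = (21*(-6 + 1**2 - 5*1))*45 = (21*(-6 + 1 - 5))*45 = (21*(-10))*45 = -210*45 = -9450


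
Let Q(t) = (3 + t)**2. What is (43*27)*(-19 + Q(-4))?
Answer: -20898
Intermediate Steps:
(43*27)*(-19 + Q(-4)) = (43*27)*(-19 + (3 - 4)**2) = 1161*(-19 + (-1)**2) = 1161*(-19 + 1) = 1161*(-18) = -20898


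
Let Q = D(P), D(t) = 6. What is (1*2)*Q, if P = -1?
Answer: 12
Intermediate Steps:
Q = 6
(1*2)*Q = (1*2)*6 = 2*6 = 12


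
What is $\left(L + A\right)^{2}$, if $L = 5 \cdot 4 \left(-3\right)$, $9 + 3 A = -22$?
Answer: $\frac{44521}{9} \approx 4946.8$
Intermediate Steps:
$A = - \frac{31}{3}$ ($A = -3 + \frac{1}{3} \left(-22\right) = -3 - \frac{22}{3} = - \frac{31}{3} \approx -10.333$)
$L = -60$ ($L = 20 \left(-3\right) = -60$)
$\left(L + A\right)^{2} = \left(-60 - \frac{31}{3}\right)^{2} = \left(- \frac{211}{3}\right)^{2} = \frac{44521}{9}$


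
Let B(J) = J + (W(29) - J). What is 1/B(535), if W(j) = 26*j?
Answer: 1/754 ≈ 0.0013263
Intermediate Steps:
B(J) = 754 (B(J) = J + (26*29 - J) = J + (754 - J) = 754)
1/B(535) = 1/754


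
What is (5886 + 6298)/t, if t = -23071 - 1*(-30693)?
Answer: 6092/3811 ≈ 1.5985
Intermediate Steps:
t = 7622 (t = -23071 + 30693 = 7622)
(5886 + 6298)/t = (5886 + 6298)/7622 = 12184*(1/7622) = 6092/3811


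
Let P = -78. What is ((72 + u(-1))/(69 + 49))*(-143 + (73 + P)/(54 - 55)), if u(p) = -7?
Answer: -4485/59 ≈ -76.017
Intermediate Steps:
((72 + u(-1))/(69 + 49))*(-143 + (73 + P)/(54 - 55)) = ((72 - 7)/(69 + 49))*(-143 + (73 - 78)/(54 - 55)) = (65/118)*(-143 - 5/(-1)) = (65*(1/118))*(-143 - 5*(-1)) = 65*(-143 + 5)/118 = (65/118)*(-138) = -4485/59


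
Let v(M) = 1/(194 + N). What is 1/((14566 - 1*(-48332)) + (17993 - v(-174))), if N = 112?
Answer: 306/24752645 ≈ 1.2362e-5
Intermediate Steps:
v(M) = 1/306 (v(M) = 1/(194 + 112) = 1/306)
1/((14566 - 1*(-48332)) + (17993 - v(-174))) = 1/((14566 - 1*(-48332)) + (17993 - 1*1/306)) = 1/((14566 + 48332) + (17993 - 1/306)) = 1/(62898 + 5505857/306) = 1/(24752645/306) = 306/24752645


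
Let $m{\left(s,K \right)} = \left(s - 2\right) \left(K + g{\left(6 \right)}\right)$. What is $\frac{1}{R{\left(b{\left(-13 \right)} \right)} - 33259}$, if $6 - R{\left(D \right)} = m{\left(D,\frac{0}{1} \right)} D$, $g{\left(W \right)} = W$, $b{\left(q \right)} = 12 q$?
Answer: $- \frac{1}{181141} \approx -5.5206 \cdot 10^{-6}$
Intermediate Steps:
$m{\left(s,K \right)} = \left(-2 + s\right) \left(6 + K\right)$ ($m{\left(s,K \right)} = \left(s - 2\right) \left(K + 6\right) = \left(-2 + s\right) \left(6 + K\right)$)
$R{\left(D \right)} = 6 - D \left(-12 + 6 D\right)$ ($R{\left(D \right)} = 6 - \left(-12 - 2 \cdot \frac{0}{1} + 6 D + \frac{0}{1} D\right) D = 6 - \left(-12 - 2 \cdot 0 \cdot 1 + 6 D + 0 \cdot 1 D\right) D = 6 - \left(-12 - 0 + 6 D + 0 D\right) D = 6 - \left(-12 + 0 + 6 D + 0\right) D = 6 - \left(-12 + 6 D\right) D = 6 - D \left(-12 + 6 D\right)$)
$\frac{1}{R{\left(b{\left(-13 \right)} \right)} - 33259} = \frac{1}{\left(6 - 6 \cdot 12 \left(-13\right) \left(-2 + 12 \left(-13\right)\right)\right) - 33259} = \frac{1}{\left(6 - - 936 \left(-2 - 156\right)\right) - 33259} = \frac{1}{\left(6 - \left(-936\right) \left(-158\right)\right) - 33259} = \frac{1}{\left(6 - 147888\right) - 33259} = \frac{1}{-147882 - 33259} = \frac{1}{-181141} = - \frac{1}{181141}$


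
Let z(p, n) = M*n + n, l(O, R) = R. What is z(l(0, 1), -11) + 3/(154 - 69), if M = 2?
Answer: -2802/85 ≈ -32.965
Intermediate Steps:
z(p, n) = 3*n (z(p, n) = 2*n + n = 3*n)
z(l(0, 1), -11) + 3/(154 - 69) = 3*(-11) + 3/(154 - 69) = -33 + 3/85 = -2802/85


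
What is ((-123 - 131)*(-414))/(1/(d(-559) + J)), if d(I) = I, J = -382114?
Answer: -40240361988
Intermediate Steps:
((-123 - 131)*(-414))/(1/(d(-559) + J)) = ((-123 - 131)*(-414))/(1/(-559 - 382114)) = (-254*(-414))/(1/(-382673)) = 105156/(-1/382673) = 105156*(-382673) = -40240361988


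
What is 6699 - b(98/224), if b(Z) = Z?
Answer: 107177/16 ≈ 6698.6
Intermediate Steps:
6699 - b(98/224) = 6699 - 98/224 = 6699 - 1*7/16 = 6699 - 7/16 = 107177/16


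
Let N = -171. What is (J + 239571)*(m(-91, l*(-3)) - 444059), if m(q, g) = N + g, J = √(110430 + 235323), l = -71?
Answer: -106373596707 - 1332051*√38417 ≈ -1.0663e+11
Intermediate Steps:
J = 3*√38417 (J = √345753 = 3*√38417 ≈ 588.01)
m(q, g) = -171 + g
(J + 239571)*(m(-91, l*(-3)) - 444059) = (3*√38417 + 239571)*((-171 - 71*(-3)) - 444059) = (239571 + 3*√38417)*((-171 + 213) - 444059) = (239571 + 3*√38417)*(42 - 444059) = (239571 + 3*√38417)*(-444017) = -106373596707 - 1332051*√38417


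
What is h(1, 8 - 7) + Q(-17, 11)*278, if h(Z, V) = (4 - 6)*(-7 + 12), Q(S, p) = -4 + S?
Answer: -5848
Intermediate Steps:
h(Z, V) = -10 (h(Z, V) = -2*5 = -10)
h(1, 8 - 7) + Q(-17, 11)*278 = -10 + (-4 - 17)*278 = -10 - 21*278 = -10 - 5838 = -5848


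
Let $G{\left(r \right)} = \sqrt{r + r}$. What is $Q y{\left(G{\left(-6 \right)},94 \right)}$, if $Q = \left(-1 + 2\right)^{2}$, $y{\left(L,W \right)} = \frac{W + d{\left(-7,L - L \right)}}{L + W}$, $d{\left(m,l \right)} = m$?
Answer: $\frac{4089}{4424} - \frac{87 i \sqrt{3}}{4424} \approx 0.92428 - 0.034062 i$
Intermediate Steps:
$G{\left(r \right)} = \sqrt{2} \sqrt{r}$ ($G{\left(r \right)} = \sqrt{2 r} = \sqrt{2} \sqrt{r}$)
$y{\left(L,W \right)} = \frac{-7 + W}{L + W}$ ($y{\left(L,W \right)} = \frac{W - 7}{L + W} = \frac{-7 + W}{L + W}$)
$Q = 1$ ($Q = 1^{2} = 1$)
$Q y{\left(G{\left(-6 \right)},94 \right)} = 1 \frac{-7 + 94}{\sqrt{2} \sqrt{-6} + 94} = 1 \frac{1}{\sqrt{2} i \sqrt{6} + 94} \cdot 87 = 1 \frac{1}{2 i \sqrt{3} + 94} \cdot 87 = 1 \frac{1}{94 + 2 i \sqrt{3}} \cdot 87 = 1 \frac{87}{94 + 2 i \sqrt{3}} = \frac{87}{94 + 2 i \sqrt{3}}$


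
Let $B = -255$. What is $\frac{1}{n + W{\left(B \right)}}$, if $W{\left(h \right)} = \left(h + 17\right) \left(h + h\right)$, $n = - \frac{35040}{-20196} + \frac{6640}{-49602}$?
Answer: $\frac{13913361}{1688826035300} \approx 8.2385 \cdot 10^{-6}$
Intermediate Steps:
$n = \frac{22277120}{13913361}$ ($n = \left(-35040\right) \left(- \frac{1}{20196}\right) + 6640 \left(- \frac{1}{49602}\right) = \frac{2920}{1683} - \frac{3320}{24801} = \frac{22277120}{13913361} \approx 1.6011$)
$W{\left(h \right)} = 2 h \left(17 + h\right)$ ($W{\left(h \right)} = \left(17 + h\right) 2 h = 2 h \left(17 + h\right)$)
$\frac{1}{n + W{\left(B \right)}} = \frac{1}{\frac{22277120}{13913361} + 2 \left(-255\right) \left(17 - 255\right)} = \frac{1}{\frac{22277120}{13913361} + 2 \left(-255\right) \left(-238\right)} = \frac{1}{\frac{22277120}{13913361} + 121380} = \frac{1}{\frac{1688826035300}{13913361}} = \frac{13913361}{1688826035300}$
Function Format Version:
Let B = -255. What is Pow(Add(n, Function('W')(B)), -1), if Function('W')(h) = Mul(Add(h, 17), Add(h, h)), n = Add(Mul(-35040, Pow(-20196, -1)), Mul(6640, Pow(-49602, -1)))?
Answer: Rational(13913361, 1688826035300) ≈ 8.2385e-6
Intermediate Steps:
n = Rational(22277120, 13913361) (n = Add(Mul(-35040, Rational(-1, 20196)), Mul(6640, Rational(-1, 49602))) = Add(Rational(2920, 1683), Rational(-3320, 24801)) = Rational(22277120, 13913361) ≈ 1.6011)
Function('W')(h) = Mul(2, h, Add(17, h)) (Function('W')(h) = Mul(Add(17, h), Mul(2, h)) = Mul(2, h, Add(17, h)))
Pow(Add(n, Function('W')(B)), -1) = Pow(Add(Rational(22277120, 13913361), Mul(2, -255, Add(17, -255))), -1) = Pow(Add(Rational(22277120, 13913361), Mul(2, -255, -238)), -1) = Pow(Add(Rational(22277120, 13913361), 121380), -1) = Pow(Rational(1688826035300, 13913361), -1) = Rational(13913361, 1688826035300)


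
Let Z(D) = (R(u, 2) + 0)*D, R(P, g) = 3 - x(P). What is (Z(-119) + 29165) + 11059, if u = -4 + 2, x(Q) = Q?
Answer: 39629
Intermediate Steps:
u = -2
R(P, g) = 3 - P
Z(D) = 5*D (Z(D) = ((3 - 1*(-2)) + 0)*D = ((3 + 2) + 0)*D = (5 + 0)*D = 5*D)
(Z(-119) + 29165) + 11059 = (5*(-119) + 29165) + 11059 = (-595 + 29165) + 11059 = 28570 + 11059 = 39629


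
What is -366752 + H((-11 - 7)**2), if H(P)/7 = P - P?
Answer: -366752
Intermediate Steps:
H(P) = 0 (H(P) = 7*(P - P) = 7*0 = 0)
-366752 + H((-11 - 7)**2) = -366752 + 0 = -366752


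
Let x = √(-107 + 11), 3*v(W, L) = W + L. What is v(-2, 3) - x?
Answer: ⅓ - 4*I*√6 ≈ 0.33333 - 9.798*I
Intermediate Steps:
v(W, L) = L/3 + W/3 (v(W, L) = (W + L)/3 = (L + W)/3 = L/3 + W/3)
x = 4*I*√6 (x = √(-96) = 4*I*√6 ≈ 9.798*I)
v(-2, 3) - x = ((⅓)*3 + (⅓)*(-2)) - 4*I*√6 = (1 - ⅔) - 4*I*√6 = ⅓ - 4*I*√6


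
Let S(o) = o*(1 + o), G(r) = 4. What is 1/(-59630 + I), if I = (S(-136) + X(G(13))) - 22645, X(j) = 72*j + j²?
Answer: -1/63611 ≈ -1.5721e-5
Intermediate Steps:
X(j) = j² + 72*j
I = -3981 (I = (-136*(1 - 136) + 4*(72 + 4)) - 22645 = (-136*(-135) + 4*76) - 22645 = (18360 + 304) - 22645 = 18664 - 22645 = -3981)
1/(-59630 + I) = 1/(-59630 - 3981) = 1/(-63611) = -1/63611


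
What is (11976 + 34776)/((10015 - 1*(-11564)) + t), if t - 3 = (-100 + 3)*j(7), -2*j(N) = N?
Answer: 93504/43843 ≈ 2.1327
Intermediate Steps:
j(N) = -N/2
t = 685/2 (t = 3 + (-100 + 3)*(-½*7) = 3 - 97*(-7/2) = 3 + 679/2 = 685/2 ≈ 342.50)
(11976 + 34776)/((10015 - 1*(-11564)) + t) = (11976 + 34776)/((10015 - 1*(-11564)) + 685/2) = 46752/((10015 + 11564) + 685/2) = 46752/(21579 + 685/2) = 46752/(43843/2) = 46752*(2/43843) = 93504/43843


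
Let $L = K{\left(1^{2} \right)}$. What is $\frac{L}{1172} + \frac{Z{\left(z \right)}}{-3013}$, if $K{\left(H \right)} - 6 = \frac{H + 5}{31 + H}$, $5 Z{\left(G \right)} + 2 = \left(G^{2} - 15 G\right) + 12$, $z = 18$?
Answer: $\frac{291307}{282498880} \approx 0.0010312$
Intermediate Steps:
$Z{\left(G \right)} = 2 - 3 G + \frac{G^{2}}{5}$ ($Z{\left(G \right)} = - \frac{2}{5} + \frac{\left(G^{2} - 15 G\right) + 12}{5} = - \frac{2}{5} + \frac{12 + G^{2} - 15 G}{5} = - \frac{2}{5} + \left(\frac{12}{5} - 3 G + \frac{G^{2}}{5}\right) = 2 - 3 G + \frac{G^{2}}{5}$)
$K{\left(H \right)} = 6 + \frac{5 + H}{31 + H}$ ($K{\left(H \right)} = 6 + \frac{H + 5}{31 + H} = 6 + \frac{5 + H}{31 + H}$)
$L = \frac{99}{16}$ ($L = \frac{191 + 7 \cdot 1^{2}}{31 + 1^{2}} = \frac{191 + 7 \cdot 1}{31 + 1} = \frac{191 + 7}{32} = \frac{1}{32} \cdot 198 = \frac{99}{16} \approx 6.1875$)
$\frac{L}{1172} + \frac{Z{\left(z \right)}}{-3013} = \frac{99}{16 \cdot 1172} + \frac{2 - 54 + \frac{18^{2}}{5}}{-3013} = \frac{99}{16} \cdot \frac{1}{1172} + \left(2 - 54 + \frac{1}{5} \cdot 324\right) \left(- \frac{1}{3013}\right) = \frac{99}{18752} + \left(2 - 54 + \frac{324}{5}\right) \left(- \frac{1}{3013}\right) = \frac{99}{18752} + \frac{64}{5} \left(- \frac{1}{3013}\right) = \frac{99}{18752} - \frac{64}{15065} = \frac{291307}{282498880}$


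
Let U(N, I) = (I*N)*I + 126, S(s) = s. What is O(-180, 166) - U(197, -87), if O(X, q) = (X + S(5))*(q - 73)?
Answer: -1507494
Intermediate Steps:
U(N, I) = 126 + N*I² (U(N, I) = N*I² + 126 = 126 + N*I²)
O(X, q) = (-73 + q)*(5 + X) (O(X, q) = (X + 5)*(q - 73) = (5 + X)*(-73 + q) = (-73 + q)*(5 + X))
O(-180, 166) - U(197, -87) = (-365 - 73*(-180) + 5*166 - 180*166) - (126 + 197*(-87)²) = (-365 + 13140 + 830 - 29880) - (126 + 197*7569) = -16275 - (126 + 1491093) = -16275 - 1*1491219 = -16275 - 1491219 = -1507494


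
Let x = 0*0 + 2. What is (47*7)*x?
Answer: 658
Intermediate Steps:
x = 2 (x = 0 + 2 = 2)
(47*7)*x = (47*7)*2 = 329*2 = 658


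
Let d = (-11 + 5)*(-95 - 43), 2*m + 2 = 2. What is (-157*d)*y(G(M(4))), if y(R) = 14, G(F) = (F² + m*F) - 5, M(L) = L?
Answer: -1819944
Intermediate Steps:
m = 0 (m = -1 + (½)*2 = -1 + 1 = 0)
G(F) = -5 + F² (G(F) = (F² + 0*F) - 5 = (F² + 0) - 5 = F² - 5 = -5 + F²)
d = 828 (d = -6*(-138) = 828)
(-157*d)*y(G(M(4))) = -157*828*14 = -129996*14 = -1819944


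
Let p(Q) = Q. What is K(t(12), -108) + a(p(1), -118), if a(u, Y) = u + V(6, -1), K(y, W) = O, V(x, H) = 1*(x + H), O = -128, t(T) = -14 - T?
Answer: -122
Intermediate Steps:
V(x, H) = H + x (V(x, H) = 1*(H + x) = H + x)
K(y, W) = -128
a(u, Y) = 5 + u (a(u, Y) = u + (-1 + 6) = u + 5 = 5 + u)
K(t(12), -108) + a(p(1), -118) = -128 + (5 + 1) = -128 + 6 = -122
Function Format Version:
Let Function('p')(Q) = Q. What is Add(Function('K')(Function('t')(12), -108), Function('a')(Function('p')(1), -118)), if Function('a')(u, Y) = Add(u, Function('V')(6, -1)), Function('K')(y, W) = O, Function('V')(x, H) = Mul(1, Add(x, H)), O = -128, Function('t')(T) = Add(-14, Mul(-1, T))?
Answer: -122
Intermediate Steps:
Function('V')(x, H) = Add(H, x) (Function('V')(x, H) = Mul(1, Add(H, x)) = Add(H, x))
Function('K')(y, W) = -128
Function('a')(u, Y) = Add(5, u) (Function('a')(u, Y) = Add(u, Add(-1, 6)) = Add(u, 5) = Add(5, u))
Add(Function('K')(Function('t')(12), -108), Function('a')(Function('p')(1), -118)) = Add(-128, Add(5, 1)) = Add(-128, 6) = -122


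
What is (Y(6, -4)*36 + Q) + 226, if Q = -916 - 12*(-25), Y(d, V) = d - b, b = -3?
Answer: -66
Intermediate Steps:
Y(d, V) = 3 + d (Y(d, V) = d - 1*(-3) = d + 3 = 3 + d)
Q = -616 (Q = -916 + 300 = -616)
(Y(6, -4)*36 + Q) + 226 = ((3 + 6)*36 - 616) + 226 = (9*36 - 616) + 226 = (324 - 616) + 226 = -292 + 226 = -66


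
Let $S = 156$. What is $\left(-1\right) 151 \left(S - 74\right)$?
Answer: $-12382$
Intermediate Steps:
$\left(-1\right) 151 \left(S - 74\right) = \left(-1\right) 151 \left(156 - 74\right) = \left(-151\right) 82 = -12382$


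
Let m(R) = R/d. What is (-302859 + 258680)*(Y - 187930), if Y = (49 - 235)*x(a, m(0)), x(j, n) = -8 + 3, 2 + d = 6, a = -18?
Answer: 8261473000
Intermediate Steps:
d = 4 (d = -2 + 6 = 4)
m(R) = R/4
x(j, n) = -5
Y = 930 (Y = (49 - 235)*(-5) = -186*(-5) = 930)
(-302859 + 258680)*(Y - 187930) = (-302859 + 258680)*(930 - 187930) = -44179*(-187000) = 8261473000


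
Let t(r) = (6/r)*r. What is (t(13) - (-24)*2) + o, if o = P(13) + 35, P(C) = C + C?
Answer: 115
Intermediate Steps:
t(r) = 6
P(C) = 2*C
o = 61 (o = 2*13 + 35 = 26 + 35 = 61)
(t(13) - (-24)*2) + o = (6 - (-24)*2) + 61 = (6 - 1*(-48)) + 61 = (6 + 48) + 61 = 54 + 61 = 115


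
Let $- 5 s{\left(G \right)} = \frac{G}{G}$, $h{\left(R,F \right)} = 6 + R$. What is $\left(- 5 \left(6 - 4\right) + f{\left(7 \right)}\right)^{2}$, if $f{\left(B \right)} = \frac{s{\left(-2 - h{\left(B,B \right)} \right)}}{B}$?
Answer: $\frac{123201}{1225} \approx 100.57$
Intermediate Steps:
$s{\left(G \right)} = - \frac{1}{5}$ ($s{\left(G \right)} = - \frac{G \frac{1}{G}}{5} = \left(- \frac{1}{5}\right) 1 = - \frac{1}{5}$)
$f{\left(B \right)} = - \frac{1}{5 B}$
$\left(- 5 \left(6 - 4\right) + f{\left(7 \right)}\right)^{2} = \left(- 5 \left(6 - 4\right) - \frac{1}{5 \cdot 7}\right)^{2} = \left(\left(-5\right) 2 - \frac{1}{35}\right)^{2} = \left(-10 - \frac{1}{35}\right)^{2} = \left(- \frac{351}{35}\right)^{2} = \frac{123201}{1225}$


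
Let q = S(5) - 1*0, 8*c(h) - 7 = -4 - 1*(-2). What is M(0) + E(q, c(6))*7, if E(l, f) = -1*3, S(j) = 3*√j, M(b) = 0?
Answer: -21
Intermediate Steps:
c(h) = 5/8 (c(h) = 7/8 + (-4 - 1*(-2))/8 = 7/8 + (-4 + 2)/8 = 7/8 + (⅛)*(-2) = 7/8 - ¼ = 5/8)
q = 3*√5 (q = 3*√5 - 1*0 = 3*√5 + 0 = 3*√5 ≈ 6.7082)
E(l, f) = -3
M(0) + E(q, c(6))*7 = 0 - 3*7 = 0 - 21 = -21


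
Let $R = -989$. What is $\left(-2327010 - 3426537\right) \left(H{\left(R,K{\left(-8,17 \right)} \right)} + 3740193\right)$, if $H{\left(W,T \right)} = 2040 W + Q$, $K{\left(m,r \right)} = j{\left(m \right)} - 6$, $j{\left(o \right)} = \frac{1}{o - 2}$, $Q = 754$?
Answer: $-9915588103689$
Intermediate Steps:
$j{\left(o \right)} = \frac{1}{-2 + o}$
$K{\left(m,r \right)} = -6 + \frac{1}{-2 + m}$ ($K{\left(m,r \right)} = \frac{1}{-2 + m} - 6 = -6 + \frac{1}{-2 + m}$)
$H{\left(W,T \right)} = 754 + 2040 W$ ($H{\left(W,T \right)} = 2040 W + 754 = 754 + 2040 W$)
$\left(-2327010 - 3426537\right) \left(H{\left(R,K{\left(-8,17 \right)} \right)} + 3740193\right) = \left(-2327010 - 3426537\right) \left(\left(754 + 2040 \left(-989\right)\right) + 3740193\right) = - 5753547 \left(\left(754 - 2017560\right) + 3740193\right) = - 5753547 \left(-2016806 + 3740193\right) = \left(-5753547\right) 1723387 = -9915588103689$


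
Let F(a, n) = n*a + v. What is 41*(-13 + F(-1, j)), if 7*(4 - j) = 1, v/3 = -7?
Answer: -10865/7 ≈ -1552.1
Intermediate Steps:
v = -21 (v = 3*(-7) = -21)
j = 27/7 (j = 4 - 1/7*1 = 4 - 1/7 = 27/7 ≈ 3.8571)
F(a, n) = -21 + a*n (F(a, n) = n*a - 21 = a*n - 21 = -21 + a*n)
41*(-13 + F(-1, j)) = 41*(-13 + (-21 - 1*27/7)) = 41*(-13 + (-21 - 27/7)) = 41*(-13 - 174/7) = 41*(-265/7) = -10865/7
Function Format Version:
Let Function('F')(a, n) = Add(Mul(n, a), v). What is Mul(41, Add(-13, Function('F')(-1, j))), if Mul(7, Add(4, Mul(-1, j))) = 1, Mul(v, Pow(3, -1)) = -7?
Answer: Rational(-10865, 7) ≈ -1552.1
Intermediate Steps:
v = -21 (v = Mul(3, -7) = -21)
j = Rational(27, 7) (j = Add(4, Mul(Rational(-1, 7), 1)) = Add(4, Rational(-1, 7)) = Rational(27, 7) ≈ 3.8571)
Function('F')(a, n) = Add(-21, Mul(a, n)) (Function('F')(a, n) = Add(Mul(n, a), -21) = Add(Mul(a, n), -21) = Add(-21, Mul(a, n)))
Mul(41, Add(-13, Function('F')(-1, j))) = Mul(41, Add(-13, Add(-21, Mul(-1, Rational(27, 7))))) = Mul(41, Add(-13, Add(-21, Rational(-27, 7)))) = Mul(41, Add(-13, Rational(-174, 7))) = Mul(41, Rational(-265, 7)) = Rational(-10865, 7)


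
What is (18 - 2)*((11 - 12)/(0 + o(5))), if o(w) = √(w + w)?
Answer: -8*√10/5 ≈ -5.0596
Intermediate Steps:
o(w) = √2*√w (o(w) = √(2*w) = √2*√w)
(18 - 2)*((11 - 12)/(0 + o(5))) = (18 - 2)*((11 - 12)/(0 + √2*√5)) = 16*(-1/(0 + √10)) = 16*(-1/(√10)) = 16*(-√10/10) = -8*√10/5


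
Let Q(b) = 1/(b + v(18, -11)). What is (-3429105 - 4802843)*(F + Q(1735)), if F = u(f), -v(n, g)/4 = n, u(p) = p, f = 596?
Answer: -8159087028252/1663 ≈ -4.9062e+9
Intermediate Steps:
v(n, g) = -4*n
Q(b) = 1/(-72 + b) (Q(b) = 1/(b - 4*18) = 1/(b - 72) = 1/(-72 + b))
F = 596
(-3429105 - 4802843)*(F + Q(1735)) = (-3429105 - 4802843)*(596 + 1/(-72 + 1735)) = -8231948*(596 + 1/1663) = -8231948*991149/1663 = -8159087028252/1663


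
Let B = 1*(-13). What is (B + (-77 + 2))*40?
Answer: -3520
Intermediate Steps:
B = -13
(B + (-77 + 2))*40 = (-13 + (-77 + 2))*40 = (-13 - 75)*40 = -88*40 = -3520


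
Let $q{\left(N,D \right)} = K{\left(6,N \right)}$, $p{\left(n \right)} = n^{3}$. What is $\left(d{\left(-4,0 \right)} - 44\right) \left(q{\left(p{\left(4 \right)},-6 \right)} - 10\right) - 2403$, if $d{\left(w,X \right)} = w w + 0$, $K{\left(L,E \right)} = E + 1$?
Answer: $-3943$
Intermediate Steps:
$K{\left(L,E \right)} = 1 + E$
$d{\left(w,X \right)} = w^{2}$ ($d{\left(w,X \right)} = w^{2} + 0 = w^{2}$)
$q{\left(N,D \right)} = 1 + N$
$\left(d{\left(-4,0 \right)} - 44\right) \left(q{\left(p{\left(4 \right)},-6 \right)} - 10\right) - 2403 = \left(\left(-4\right)^{2} - 44\right) \left(\left(1 + 4^{3}\right) - 10\right) - 2403 = \left(16 - 44\right) \left(\left(1 + 64\right) - 10\right) - 2403 = - 28 \left(65 - 10\right) - 2403 = \left(-28\right) 55 - 2403 = -1540 - 2403 = -3943$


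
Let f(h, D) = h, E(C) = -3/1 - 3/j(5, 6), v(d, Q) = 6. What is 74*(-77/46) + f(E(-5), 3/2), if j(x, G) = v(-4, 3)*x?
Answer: -29203/230 ≈ -126.97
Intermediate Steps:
j(x, G) = 6*x
E(C) = -31/10 (E(C) = -3/1 - 3/(6*5) = -3*1 - 3/30 = -3 - 3*1/30 = -3 - 1/10 = -31/10)
74*(-77/46) + f(E(-5), 3/2) = 74*(-77/46) - 31/10 = -2849/23 - 31/10 = -29203/230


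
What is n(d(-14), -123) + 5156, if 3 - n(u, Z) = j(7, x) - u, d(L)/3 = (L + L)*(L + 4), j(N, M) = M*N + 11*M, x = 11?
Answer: 5801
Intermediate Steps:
j(N, M) = 11*M + M*N
d(L) = 6*L*(4 + L) (d(L) = 3*((L + L)*(L + 4)) = 3*((2*L)*(4 + L)) = 3*(2*L*(4 + L)) = 6*L*(4 + L))
n(u, Z) = -195 + u (n(u, Z) = 3 - (11*(11 + 7) - u) = 3 - (11*18 - u) = 3 - (198 - u) = 3 + (-198 + u) = -195 + u)
n(d(-14), -123) + 5156 = (-195 + 6*(-14)*(4 - 14)) + 5156 = (-195 + 6*(-14)*(-10)) + 5156 = (-195 + 840) + 5156 = 645 + 5156 = 5801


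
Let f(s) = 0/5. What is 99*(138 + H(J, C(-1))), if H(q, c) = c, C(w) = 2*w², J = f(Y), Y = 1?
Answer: 13860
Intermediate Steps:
f(s) = 0 (f(s) = 0*(⅕) = 0)
J = 0
99*(138 + H(J, C(-1))) = 99*(138 + 2*(-1)²) = 99*(138 + 2*1) = 99*(138 + 2) = 99*140 = 13860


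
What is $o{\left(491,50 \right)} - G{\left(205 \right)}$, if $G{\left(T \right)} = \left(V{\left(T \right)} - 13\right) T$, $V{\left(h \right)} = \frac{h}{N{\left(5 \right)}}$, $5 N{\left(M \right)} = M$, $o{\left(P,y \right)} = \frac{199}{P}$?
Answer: $- \frac{19325561}{491} \approx -39360.0$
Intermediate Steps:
$N{\left(M \right)} = \frac{M}{5}$
$V{\left(h \right)} = h$ ($V{\left(h \right)} = \frac{h}{\frac{1}{5} \cdot 5} = \frac{h}{1} = h 1 = h$)
$G{\left(T \right)} = T \left(-13 + T\right)$ ($G{\left(T \right)} = \left(T - 13\right) T = \left(-13 + T\right) T = T \left(-13 + T\right)$)
$o{\left(491,50 \right)} - G{\left(205 \right)} = \frac{199}{491} - 205 \left(-13 + 205\right) = 199 \cdot \frac{1}{491} - 205 \cdot 192 = \frac{199}{491} - 39360 = - \frac{19325561}{491}$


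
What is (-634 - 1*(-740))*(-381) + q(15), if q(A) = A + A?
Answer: -40356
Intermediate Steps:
q(A) = 2*A
(-634 - 1*(-740))*(-381) + q(15) = (-634 - 1*(-740))*(-381) + 2*15 = (-634 + 740)*(-381) + 30 = 106*(-381) + 30 = -40386 + 30 = -40356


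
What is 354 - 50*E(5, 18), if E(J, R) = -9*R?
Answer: 8454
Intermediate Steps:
354 - 50*E(5, 18) = 354 - (-450)*18 = 354 - 50*(-162) = 354 + 8100 = 8454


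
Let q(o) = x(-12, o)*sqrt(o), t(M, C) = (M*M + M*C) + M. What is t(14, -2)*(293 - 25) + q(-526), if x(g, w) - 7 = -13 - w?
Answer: 48776 + 520*I*sqrt(526) ≈ 48776.0 + 11926.0*I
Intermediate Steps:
t(M, C) = M + M**2 + C*M (t(M, C) = (M**2 + C*M) + M = M + M**2 + C*M)
x(g, w) = -6 - w (x(g, w) = 7 + (-13 - w) = -6 - w)
q(o) = sqrt(o)*(-6 - o) (q(o) = (-6 - o)*sqrt(o) = sqrt(o)*(-6 - o))
t(14, -2)*(293 - 25) + q(-526) = (14*(1 - 2 + 14))*(293 - 25) + sqrt(-526)*(-6 - 1*(-526)) = (14*13)*268 + (I*sqrt(526))*(-6 + 526) = 182*268 + (I*sqrt(526))*520 = 48776 + 520*I*sqrt(526)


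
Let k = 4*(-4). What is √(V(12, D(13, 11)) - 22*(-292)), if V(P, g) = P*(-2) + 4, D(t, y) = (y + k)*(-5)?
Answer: 2*√1601 ≈ 80.025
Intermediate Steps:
k = -16
D(t, y) = 80 - 5*y (D(t, y) = (y - 16)*(-5) = (-16 + y)*(-5) = 80 - 5*y)
V(P, g) = 4 - 2*P (V(P, g) = -2*P + 4 = 4 - 2*P)
√(V(12, D(13, 11)) - 22*(-292)) = √((4 - 2*12) - 22*(-292)) = √((4 - 24) + 6424) = √(-20 + 6424) = √6404 = 2*√1601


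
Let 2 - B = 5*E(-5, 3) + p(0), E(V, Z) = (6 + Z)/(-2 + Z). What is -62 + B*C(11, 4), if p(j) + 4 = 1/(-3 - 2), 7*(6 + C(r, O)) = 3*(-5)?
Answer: 8888/35 ≈ 253.94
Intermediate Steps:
E(V, Z) = (6 + Z)/(-2 + Z)
C(r, O) = -57/7 (C(r, O) = -6 + (3*(-5))/7 = -6 + (⅐)*(-15) = -6 - 15/7 = -57/7)
p(j) = -21/5 (p(j) = -4 + 1/(-3 - 2) = -4 + 1/(-5) = -4 - ⅕ = -21/5)
B = -194/5 (B = 2 - (5*((6 + 3)/(-2 + 3)) - 21/5) = 2 - (5*(9/1) - 21/5) = 2 - (5*(1*9) - 21/5) = 2 - (5*9 - 21/5) = 2 - (45 - 21/5) = 2 - 1*204/5 = 2 - 204/5 = -194/5 ≈ -38.800)
-62 + B*C(11, 4) = -62 - 194/5*(-57/7) = -62 + 11058/35 = 8888/35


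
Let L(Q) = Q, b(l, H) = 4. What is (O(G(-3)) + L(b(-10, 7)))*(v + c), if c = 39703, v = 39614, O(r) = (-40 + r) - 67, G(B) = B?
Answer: -8407602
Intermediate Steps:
O(r) = -107 + r
(O(G(-3)) + L(b(-10, 7)))*(v + c) = ((-107 - 3) + 4)*(39614 + 39703) = (-110 + 4)*79317 = -106*79317 = -8407602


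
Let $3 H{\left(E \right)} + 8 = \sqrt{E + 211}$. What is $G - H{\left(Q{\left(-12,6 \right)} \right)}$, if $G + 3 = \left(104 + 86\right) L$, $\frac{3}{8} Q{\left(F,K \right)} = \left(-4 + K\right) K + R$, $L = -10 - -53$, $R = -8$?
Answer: $\frac{24509}{3} - \frac{\sqrt{1995}}{9} \approx 8164.7$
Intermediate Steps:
$L = 43$ ($L = -10 + 53 = 43$)
$Q{\left(F,K \right)} = - \frac{64}{3} + \frac{8 K \left(-4 + K\right)}{3}$ ($Q{\left(F,K \right)} = \frac{8 \left(\left(-4 + K\right) K - 8\right)}{3} = \frac{8 \left(K \left(-4 + K\right) - 8\right)}{3} = \frac{8 \left(-8 + K \left(-4 + K\right)\right)}{3} = - \frac{64}{3} + \frac{8 K \left(-4 + K\right)}{3}$)
$H{\left(E \right)} = - \frac{8}{3} + \frac{\sqrt{211 + E}}{3}$ ($H{\left(E \right)} = - \frac{8}{3} + \frac{\sqrt{E + 211}}{3} = - \frac{8}{3} + \frac{\sqrt{211 + E}}{3}$)
$G = 8167$ ($G = -3 + \left(104 + 86\right) 43 = -3 + 190 \cdot 43 = -3 + 8170 = 8167$)
$G - H{\left(Q{\left(-12,6 \right)} \right)} = 8167 - \left(- \frac{8}{3} + \frac{\sqrt{211 - \left(\frac{256}{3} - 96\right)}}{3}\right) = 8167 - \left(- \frac{8}{3} + \frac{\sqrt{211 - - \frac{32}{3}}}{3}\right) = 8167 - \left(- \frac{8}{3} + \frac{\sqrt{211 + \frac{32}{3}}}{3}\right) = 8167 - \left(- \frac{8}{3} + \frac{\sqrt{\frac{665}{3}}}{3}\right) = 8167 - \left(- \frac{8}{3} + \frac{\frac{1}{3} \sqrt{1995}}{3}\right) = 8167 - \left(- \frac{8}{3} + \frac{\sqrt{1995}}{9}\right) = 8167 + \left(\frac{8}{3} - \frac{\sqrt{1995}}{9}\right) = \frac{24509}{3} - \frac{\sqrt{1995}}{9}$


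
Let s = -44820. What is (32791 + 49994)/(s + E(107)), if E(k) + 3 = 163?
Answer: -16557/8932 ≈ -1.8537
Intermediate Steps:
E(k) = 160 (E(k) = -3 + 163 = 160)
(32791 + 49994)/(s + E(107)) = (32791 + 49994)/(-44820 + 160) = 82785/(-44660) = 82785*(-1/44660) = -16557/8932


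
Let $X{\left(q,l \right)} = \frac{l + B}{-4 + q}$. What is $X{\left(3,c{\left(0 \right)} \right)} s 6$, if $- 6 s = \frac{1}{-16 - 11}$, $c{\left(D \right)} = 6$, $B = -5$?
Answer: $- \frac{1}{27} \approx -0.037037$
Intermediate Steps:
$X{\left(q,l \right)} = \frac{-5 + l}{-4 + q}$ ($X{\left(q,l \right)} = \frac{l - 5}{-4 + q} = \frac{-5 + l}{-4 + q}$)
$s = \frac{1}{162}$ ($s = - \frac{1}{6 \left(-16 - 11\right)} = - \frac{1}{6 \left(-27\right)} = \left(- \frac{1}{6}\right) \left(- \frac{1}{27}\right) = \frac{1}{162} \approx 0.0061728$)
$X{\left(3,c{\left(0 \right)} \right)} s 6 = \frac{-5 + 6}{-4 + 3} \cdot \frac{1}{162} \cdot 6 = \frac{1}{-1} \cdot 1 \cdot \frac{1}{162} \cdot 6 = \left(-1\right) 1 \cdot \frac{1}{162} \cdot 6 = \left(-1\right) \frac{1}{162} \cdot 6 = \left(- \frac{1}{162}\right) 6 = - \frac{1}{27}$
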